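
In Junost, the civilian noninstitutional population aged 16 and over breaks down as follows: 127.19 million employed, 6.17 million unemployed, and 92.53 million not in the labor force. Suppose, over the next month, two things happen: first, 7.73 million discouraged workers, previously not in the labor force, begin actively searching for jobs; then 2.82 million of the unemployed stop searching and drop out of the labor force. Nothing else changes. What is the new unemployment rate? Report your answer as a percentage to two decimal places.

Initially, labor force = 127.19 + 6.17 = 133.36 million, so u = 6.17/133.36 = 4.63%.
After the first change, unemployed and labor force both rise by 7.73 → E = 127.19, U = 13.90, labor force = 141.09 million.
After the second change, unemployed and labor force both fall by 2.82 → E = 127.19, U = 11.08, labor force = 138.27 million.
New unemployment rate = 11.08 / 138.27 = 8.01%.

New unemployment rate ≈ 8.01%.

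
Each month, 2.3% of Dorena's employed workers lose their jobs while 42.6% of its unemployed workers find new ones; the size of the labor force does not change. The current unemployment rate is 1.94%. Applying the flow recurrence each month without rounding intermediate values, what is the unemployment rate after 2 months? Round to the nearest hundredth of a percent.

Unemployment rate after two months ≈ 4.16%.

With a fixed labor force, u_{t+1} = u_t + s·(1−u_t) − f·u_t = u_t·(1−s−f) + s.
Here 1−s−f = 0.551 and s = 0.023.
u_1 = 0.019400 × 0.551 + 0.023 = 0.033689.
u_2 = 0.033689 × 0.551 + 0.023 = 0.041563.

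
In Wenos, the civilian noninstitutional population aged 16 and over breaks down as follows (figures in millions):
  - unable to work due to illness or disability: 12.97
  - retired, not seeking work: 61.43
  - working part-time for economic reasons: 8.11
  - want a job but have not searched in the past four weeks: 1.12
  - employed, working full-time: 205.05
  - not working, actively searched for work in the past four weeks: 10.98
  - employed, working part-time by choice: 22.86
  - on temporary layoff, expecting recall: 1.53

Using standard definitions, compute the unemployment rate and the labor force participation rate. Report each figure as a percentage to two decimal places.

Employed = 8.11 + 205.05 + 22.86 = 236.02 million (anyone who worked, including part-time for economic reasons, counts as employed).
Unemployed = 10.98 + 1.53 = 12.51 million (jobless and actively searching, or on temporary layoff).
Labor force = 236.02 + 12.51 = 248.53 million.
Not in labor force = 12.97 + 61.43 + 1.12 = 75.52 million (those not working and not actively searching are outside the labor force — including those who want a job but have given up searching).
Civilian working-age population = 248.53 + 75.52 = 324.05 million.
Unemployment rate = 12.51 / 248.53 = 5.03%.
Labor force participation rate = 248.53 / 324.05 = 76.69%.

Unemployment rate ≈ 5.03%; labor force participation rate ≈ 76.69%.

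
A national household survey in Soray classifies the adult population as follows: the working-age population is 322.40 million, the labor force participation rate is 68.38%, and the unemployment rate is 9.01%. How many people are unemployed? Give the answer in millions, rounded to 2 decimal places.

About 19.86 million are unemployed.

Labor force = 0.6838 × 322.40 = 220.46 million.
Unemployed = 0.0901 × 220.46 ≈ 19.86 million.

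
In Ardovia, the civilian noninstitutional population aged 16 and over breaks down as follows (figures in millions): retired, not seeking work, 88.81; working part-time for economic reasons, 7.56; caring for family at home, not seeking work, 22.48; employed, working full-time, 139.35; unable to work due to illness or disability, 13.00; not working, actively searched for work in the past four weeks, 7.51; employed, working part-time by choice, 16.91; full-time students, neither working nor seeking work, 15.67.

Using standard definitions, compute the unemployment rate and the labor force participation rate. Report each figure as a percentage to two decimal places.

Employed = 7.56 + 139.35 + 16.91 = 163.82 million (anyone who worked, including part-time for economic reasons, counts as employed).
Unemployed = 7.51 million.
Labor force = 163.82 + 7.51 = 171.33 million.
Not in labor force = 88.81 + 22.48 + 13.00 + 15.67 = 139.96 million (those not working and not actively searching are outside the labor force).
Civilian working-age population = 171.33 + 139.96 = 311.29 million.
Unemployment rate = 7.51 / 171.33 = 4.38%.
Labor force participation rate = 171.33 / 311.29 = 55.04%.

Unemployment rate ≈ 4.38%; labor force participation rate ≈ 55.04%.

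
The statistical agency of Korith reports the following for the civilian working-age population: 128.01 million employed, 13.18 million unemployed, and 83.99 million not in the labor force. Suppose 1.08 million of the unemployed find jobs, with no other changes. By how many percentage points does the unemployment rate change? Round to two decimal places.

Initially, labor force = 128.01 + 13.18 = 141.19 million, so u = 13.18/141.19 = 9.33%.
After the change, unemployed falls and employed rises by 1.08; labor force unchanged → E = 129.09, U = 12.10, labor force = 141.19 million.
New unemployment rate = 12.10 / 141.19 = 8.57%.
Change = 8.57% − 9.33% = −0.76 percentage points.

The unemployment rate changes by −0.76 percentage points.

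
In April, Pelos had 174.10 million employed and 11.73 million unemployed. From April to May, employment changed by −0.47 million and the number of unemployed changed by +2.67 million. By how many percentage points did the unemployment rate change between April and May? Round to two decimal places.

The unemployment rate changed by +1.35 percentage points.

April: labor force = 174.10 + 11.73 = 185.83; u = 11.73/185.83 = 6.31%.
May: labor force = 173.63 + 14.40 = 188.03; u = 14.40/188.03 = 7.66%.
Change = 7.66% − 6.31% = +1.35 pp.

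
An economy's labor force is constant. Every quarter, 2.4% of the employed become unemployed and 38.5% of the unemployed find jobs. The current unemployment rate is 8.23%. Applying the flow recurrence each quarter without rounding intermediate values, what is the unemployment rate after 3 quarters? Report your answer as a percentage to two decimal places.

Unemployment rate after three quarters ≈ 6.36%.

With a fixed labor force, u_{t+1} = u_t + s·(1−u_t) − f·u_t = u_t·(1−s−f) + s.
Here 1−s−f = 0.591 and s = 0.024.
u_1 = 0.082300 × 0.591 + 0.024 = 0.072639.
u_2 = 0.072639 × 0.591 + 0.024 = 0.066930.
u_3 = 0.066930 × 0.591 + 0.024 = 0.063556.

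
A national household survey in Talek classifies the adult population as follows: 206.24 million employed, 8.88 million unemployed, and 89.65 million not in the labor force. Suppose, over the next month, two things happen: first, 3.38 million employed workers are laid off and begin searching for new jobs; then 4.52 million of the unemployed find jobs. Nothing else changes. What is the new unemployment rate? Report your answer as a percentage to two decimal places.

Initially, labor force = 206.24 + 8.88 = 215.12 million, so u = 8.88/215.12 = 4.13%.
After the first change, employed falls and unemployed rises by 3.38; labor force unchanged → E = 202.86, U = 12.26, labor force = 215.12 million.
After the second change, unemployed falls and employed rises by 4.52; labor force unchanged → E = 207.38, U = 7.74, labor force = 215.12 million.
New unemployment rate = 7.74 / 215.12 = 3.60%.

New unemployment rate ≈ 3.60%.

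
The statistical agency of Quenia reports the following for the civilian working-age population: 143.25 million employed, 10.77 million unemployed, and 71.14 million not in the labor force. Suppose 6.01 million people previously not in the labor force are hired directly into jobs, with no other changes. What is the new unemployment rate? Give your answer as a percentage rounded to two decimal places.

New unemployment rate ≈ 6.73%.

Initially, labor force = 143.25 + 10.77 = 154.02 million, so u = 10.77/154.02 = 6.99%.
After the change, employed and labor force both rise by 6.01; unemployed unchanged → E = 149.26, U = 10.77, labor force = 160.03 million.
New unemployment rate = 10.77 / 160.03 = 6.73%.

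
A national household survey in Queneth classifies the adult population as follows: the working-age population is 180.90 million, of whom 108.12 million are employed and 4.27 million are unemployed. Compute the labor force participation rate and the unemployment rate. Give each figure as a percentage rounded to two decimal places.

Labor force = employed + unemployed = 108.12 + 4.27 = 112.39 million.
Unemployment rate = 4.27 / 112.39 = 3.80%.
Labor force participation rate = 112.39 / 180.90 = 62.13%.

Labor force participation rate ≈ 62.13%; unemployment rate ≈ 3.80%.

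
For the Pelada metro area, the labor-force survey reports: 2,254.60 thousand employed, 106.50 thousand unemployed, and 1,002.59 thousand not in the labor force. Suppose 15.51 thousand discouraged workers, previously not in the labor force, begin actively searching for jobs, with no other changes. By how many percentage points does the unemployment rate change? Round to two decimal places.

The unemployment rate changes by +0.62 percentage points.

Initially, labor force = 2,254.60 + 106.50 = 2,361.10 thousand, so u = 106.50/2,361.10 = 4.51%.
After the change, unemployed and labor force both rise by 15.51 → E = 2,254.60, U = 122.01, labor force = 2,376.61 thousand.
New unemployment rate = 122.01 / 2,376.61 = 5.13%.
Change = 5.13% − 4.51% = +0.62 percentage points.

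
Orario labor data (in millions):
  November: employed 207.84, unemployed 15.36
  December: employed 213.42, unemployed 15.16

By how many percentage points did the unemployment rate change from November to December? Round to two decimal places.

November: labor force = 207.84 + 15.36 = 223.20; u = 15.36/223.20 = 6.88%.
December: labor force = 213.42 + 15.16 = 228.58; u = 15.16/228.58 = 6.63%.
Change = 6.63% − 6.88% = −0.25 pp.

The unemployment rate changed by −0.25 percentage points.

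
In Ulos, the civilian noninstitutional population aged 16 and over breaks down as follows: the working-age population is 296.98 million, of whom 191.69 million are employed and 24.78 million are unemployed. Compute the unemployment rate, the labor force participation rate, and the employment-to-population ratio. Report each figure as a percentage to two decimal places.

Labor force = employed + unemployed = 191.69 + 24.78 = 216.47 million.
Unemployment rate = 24.78 / 216.47 = 11.45%.
Labor force participation rate = 216.47 / 296.98 = 72.89%.
Employment-population ratio = 191.69 / 296.98 = 64.55%.

Unemployment rate ≈ 11.45%; labor force participation rate ≈ 72.89%; employment-population ratio ≈ 64.55%.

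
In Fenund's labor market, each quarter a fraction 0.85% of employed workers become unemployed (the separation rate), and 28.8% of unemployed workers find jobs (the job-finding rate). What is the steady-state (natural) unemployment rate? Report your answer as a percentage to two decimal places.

At steady state the flows balance: s·E = f·U, so U/(E+U) = s/(s+f).
u* = 0.85 / (0.85 + 28.8) = 0.85 / 29.65 = 2.87%.

Steady-state unemployment rate ≈ 2.87%.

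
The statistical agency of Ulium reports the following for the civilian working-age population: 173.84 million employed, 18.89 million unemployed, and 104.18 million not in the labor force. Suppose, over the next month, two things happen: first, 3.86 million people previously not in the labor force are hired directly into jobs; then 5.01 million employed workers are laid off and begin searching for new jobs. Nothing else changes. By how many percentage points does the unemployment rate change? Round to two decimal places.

Initially, labor force = 173.84 + 18.89 = 192.73 million, so u = 18.89/192.73 = 9.80%.
After the first change, employed and labor force both rise by 3.86; unemployed unchanged → E = 177.70, U = 18.89, labor force = 196.59 million.
After the second change, employed falls and unemployed rises by 5.01; labor force unchanged → E = 172.69, U = 23.90, labor force = 196.59 million.
New unemployment rate = 23.90 / 196.59 = 12.16%.
Change = 12.16% − 9.80% = +2.36 percentage points.

The unemployment rate changes by +2.36 percentage points.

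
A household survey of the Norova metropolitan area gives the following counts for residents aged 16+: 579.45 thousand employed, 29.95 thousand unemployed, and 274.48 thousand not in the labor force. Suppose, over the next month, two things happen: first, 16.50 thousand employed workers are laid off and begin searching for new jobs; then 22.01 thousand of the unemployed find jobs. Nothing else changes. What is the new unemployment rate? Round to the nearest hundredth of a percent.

New unemployment rate ≈ 4.01%.

Initially, labor force = 579.45 + 29.95 = 609.40 thousand, so u = 29.95/609.40 = 4.91%.
After the first change, employed falls and unemployed rises by 16.50; labor force unchanged → E = 562.95, U = 46.45, labor force = 609.40 thousand.
After the second change, unemployed falls and employed rises by 22.01; labor force unchanged → E = 584.96, U = 24.44, labor force = 609.40 thousand.
New unemployment rate = 24.44 / 609.40 = 4.01%.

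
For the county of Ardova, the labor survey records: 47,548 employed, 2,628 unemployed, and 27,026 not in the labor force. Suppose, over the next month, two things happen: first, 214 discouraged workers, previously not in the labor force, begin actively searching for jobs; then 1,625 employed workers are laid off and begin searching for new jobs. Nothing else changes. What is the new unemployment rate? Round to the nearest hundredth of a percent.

Initially, labor force = 47,548 + 2,628 = 50,176, so u = 2,628/50,176 = 5.24%.
After the first change, unemployed and labor force both rise by 214 → E = 47,548, U = 2,842, labor force = 50,390.
After the second change, employed falls and unemployed rises by 1,625; labor force unchanged → E = 45,923, U = 4,467, labor force = 50,390.
New unemployment rate = 4,467 / 50,390 = 8.86%.

New unemployment rate ≈ 8.86%.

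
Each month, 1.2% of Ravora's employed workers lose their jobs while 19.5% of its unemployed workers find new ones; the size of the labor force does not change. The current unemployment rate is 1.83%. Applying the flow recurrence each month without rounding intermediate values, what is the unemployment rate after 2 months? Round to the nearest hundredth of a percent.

With a fixed labor force, u_{t+1} = u_t + s·(1−u_t) − f·u_t = u_t·(1−s−f) + s.
Here 1−s−f = 0.793 and s = 0.012.
u_1 = 0.018300 × 0.793 + 0.012 = 0.026512.
u_2 = 0.026512 × 0.793 + 0.012 = 0.033024.

Unemployment rate after two months ≈ 3.30%.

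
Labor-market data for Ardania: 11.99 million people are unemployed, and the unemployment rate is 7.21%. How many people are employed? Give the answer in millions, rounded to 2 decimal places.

About 154.31 million are employed.

Labor force = U / u = 11.99 / 0.0721 ≈ 166.30 million.
Employed = labor force − unemployed = 166.30 − 11.99 = 154.31 million.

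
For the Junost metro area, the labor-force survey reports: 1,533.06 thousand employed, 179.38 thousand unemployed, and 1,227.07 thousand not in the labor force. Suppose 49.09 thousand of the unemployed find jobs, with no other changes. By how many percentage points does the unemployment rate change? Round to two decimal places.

The unemployment rate changes by −2.87 percentage points.

Initially, labor force = 1,533.06 + 179.38 = 1,712.44 thousand, so u = 179.38/1,712.44 = 10.48%.
After the change, unemployed falls and employed rises by 49.09; labor force unchanged → E = 1,582.15, U = 130.29, labor force = 1,712.44 thousand.
New unemployment rate = 130.29 / 1,712.44 = 7.61%.
Change = 7.61% − 10.48% = −2.87 percentage points.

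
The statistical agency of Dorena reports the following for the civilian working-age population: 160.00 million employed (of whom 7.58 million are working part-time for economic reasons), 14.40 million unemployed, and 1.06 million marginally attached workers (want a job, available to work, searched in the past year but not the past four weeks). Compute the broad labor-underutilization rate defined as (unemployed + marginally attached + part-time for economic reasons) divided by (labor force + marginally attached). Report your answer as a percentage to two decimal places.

Labor force = 160.00 + 14.40 = 174.40 million.
Numerator = 14.40 + 1.06 + 7.58 = 23.04 million.
Denominator = 174.40 + 1.06 = 175.46 million.
Broad rate = 23.04 / 175.46 = 13.13%.

Broad underutilization rate ≈ 13.13%.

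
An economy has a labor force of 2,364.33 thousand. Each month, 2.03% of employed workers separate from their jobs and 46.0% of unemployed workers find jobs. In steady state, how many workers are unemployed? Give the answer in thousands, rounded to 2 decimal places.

About 99.93 thousand are unemployed in steady state.

Steady-state unemployment rate u* = s/(s+f) = 2.03/(2.03+46.0) = 0.042265.
Unemployed = u* × labor force = 0.042265 × 2,364.33 ≈ 99.93 thousand.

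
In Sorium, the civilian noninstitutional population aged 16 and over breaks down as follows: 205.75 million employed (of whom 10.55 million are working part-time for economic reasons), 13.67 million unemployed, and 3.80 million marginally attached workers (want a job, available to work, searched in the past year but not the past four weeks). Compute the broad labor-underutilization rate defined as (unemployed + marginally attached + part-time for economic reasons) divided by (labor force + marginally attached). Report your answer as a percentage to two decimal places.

Labor force = 205.75 + 13.67 = 219.42 million.
Numerator = 13.67 + 3.80 + 10.55 = 28.02 million.
Denominator = 219.42 + 3.80 = 223.22 million.
Broad rate = 28.02 / 223.22 = 12.55%.

Broad underutilization rate ≈ 12.55%.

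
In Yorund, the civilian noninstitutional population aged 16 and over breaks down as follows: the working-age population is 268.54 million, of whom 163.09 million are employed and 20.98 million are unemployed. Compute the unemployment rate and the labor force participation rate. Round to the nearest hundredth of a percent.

Unemployment rate ≈ 11.40%; labor force participation rate ≈ 68.54%.

Labor force = employed + unemployed = 163.09 + 20.98 = 184.07 million.
Unemployment rate = 20.98 / 184.07 = 11.40%.
Labor force participation rate = 184.07 / 268.54 = 68.54%.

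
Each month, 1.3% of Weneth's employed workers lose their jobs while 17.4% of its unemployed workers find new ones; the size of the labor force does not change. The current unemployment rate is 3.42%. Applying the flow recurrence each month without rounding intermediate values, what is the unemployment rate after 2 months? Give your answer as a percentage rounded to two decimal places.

Unemployment rate after two months ≈ 4.62%.

With a fixed labor force, u_{t+1} = u_t + s·(1−u_t) − f·u_t = u_t·(1−s−f) + s.
Here 1−s−f = 0.813 and s = 0.013.
u_1 = 0.034200 × 0.813 + 0.013 = 0.040805.
u_2 = 0.040805 × 0.813 + 0.013 = 0.046174.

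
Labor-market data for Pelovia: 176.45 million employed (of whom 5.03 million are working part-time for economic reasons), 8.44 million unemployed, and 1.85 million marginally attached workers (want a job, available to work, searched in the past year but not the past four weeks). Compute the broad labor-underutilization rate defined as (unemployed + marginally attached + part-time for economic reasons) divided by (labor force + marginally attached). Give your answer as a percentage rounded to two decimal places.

Broad underutilization rate ≈ 8.20%.

Labor force = 176.45 + 8.44 = 184.89 million.
Numerator = 8.44 + 1.85 + 5.03 = 15.32 million.
Denominator = 184.89 + 1.85 = 186.74 million.
Broad rate = 15.32 / 186.74 = 8.20%.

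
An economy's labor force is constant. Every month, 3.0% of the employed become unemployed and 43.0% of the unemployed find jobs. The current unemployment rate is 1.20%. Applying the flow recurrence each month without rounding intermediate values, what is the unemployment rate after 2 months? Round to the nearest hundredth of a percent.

Unemployment rate after two months ≈ 4.97%.

With a fixed labor force, u_{t+1} = u_t + s·(1−u_t) − f·u_t = u_t·(1−s−f) + s.
Here 1−s−f = 0.540 and s = 0.030.
u_1 = 0.012000 × 0.540 + 0.030 = 0.036480.
u_2 = 0.036480 × 0.540 + 0.030 = 0.049699.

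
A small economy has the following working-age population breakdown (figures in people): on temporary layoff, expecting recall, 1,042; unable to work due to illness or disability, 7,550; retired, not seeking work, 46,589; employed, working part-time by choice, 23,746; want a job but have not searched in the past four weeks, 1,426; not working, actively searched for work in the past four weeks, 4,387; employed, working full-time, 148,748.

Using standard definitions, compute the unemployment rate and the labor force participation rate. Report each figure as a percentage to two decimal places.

Unemployment rate ≈ 3.05%; labor force participation rate ≈ 76.20%.

Employed = 23,746 + 148,748 = 172,494.
Unemployed = 1,042 + 4,387 = 5,429 (jobless and actively searching, or on temporary layoff).
Labor force = 172,494 + 5,429 = 177,923.
Not in labor force = 7,550 + 46,589 + 1,426 = 55,565 (those not working and not actively searching are outside the labor force — including those who want a job but have given up searching).
Civilian working-age population = 177,923 + 55,565 = 233,488.
Unemployment rate = 5,429 / 177,923 = 3.05%.
Labor force participation rate = 177,923 / 233,488 = 76.20%.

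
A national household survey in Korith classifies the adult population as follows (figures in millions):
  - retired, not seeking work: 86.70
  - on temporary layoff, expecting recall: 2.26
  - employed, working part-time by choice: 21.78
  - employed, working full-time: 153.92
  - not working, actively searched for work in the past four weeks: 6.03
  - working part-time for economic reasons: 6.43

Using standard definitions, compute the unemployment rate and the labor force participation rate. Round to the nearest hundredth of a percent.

Employed = 21.78 + 153.92 + 6.43 = 182.13 million (anyone who worked, including part-time for economic reasons, counts as employed).
Unemployed = 2.26 + 6.03 = 8.29 million (jobless and actively searching, or on temporary layoff).
Labor force = 182.13 + 8.29 = 190.42 million.
Not in labor force = 86.70 million (those not working and not actively searching are outside the labor force).
Civilian working-age population = 190.42 + 86.70 = 277.12 million.
Unemployment rate = 8.29 / 190.42 = 4.35%.
Labor force participation rate = 190.42 / 277.12 = 68.71%.

Unemployment rate ≈ 4.35%; labor force participation rate ≈ 68.71%.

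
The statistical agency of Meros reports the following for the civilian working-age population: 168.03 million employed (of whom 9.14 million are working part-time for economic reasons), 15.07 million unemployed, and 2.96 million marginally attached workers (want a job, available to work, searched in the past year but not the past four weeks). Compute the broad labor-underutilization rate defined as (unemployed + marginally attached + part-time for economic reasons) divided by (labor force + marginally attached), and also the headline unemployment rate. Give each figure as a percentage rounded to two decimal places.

Broad underutilization rate ≈ 14.60%; headline unemployment rate ≈ 8.23%.

Labor force = 168.03 + 15.07 = 183.10 million.
Numerator = 15.07 + 2.96 + 9.14 = 27.17 million.
Denominator = 183.10 + 2.96 = 186.06 million.
Broad rate = 27.17 / 186.06 = 14.60%.
Headline unemployment rate = 15.07 / 183.10 = 8.23%.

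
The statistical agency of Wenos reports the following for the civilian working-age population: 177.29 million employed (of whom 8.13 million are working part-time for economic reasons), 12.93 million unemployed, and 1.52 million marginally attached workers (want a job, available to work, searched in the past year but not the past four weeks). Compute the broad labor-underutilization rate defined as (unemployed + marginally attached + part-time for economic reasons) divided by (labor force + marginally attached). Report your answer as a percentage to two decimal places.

Broad underutilization rate ≈ 11.78%.

Labor force = 177.29 + 12.93 = 190.22 million.
Numerator = 12.93 + 1.52 + 8.13 = 22.58 million.
Denominator = 190.22 + 1.52 = 191.74 million.
Broad rate = 22.58 / 191.74 = 11.78%.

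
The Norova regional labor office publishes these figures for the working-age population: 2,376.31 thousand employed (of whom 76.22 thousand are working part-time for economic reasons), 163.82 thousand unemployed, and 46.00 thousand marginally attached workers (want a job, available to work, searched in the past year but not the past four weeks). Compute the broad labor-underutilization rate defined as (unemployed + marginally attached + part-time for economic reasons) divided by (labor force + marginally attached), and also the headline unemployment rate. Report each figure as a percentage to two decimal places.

Broad underutilization rate ≈ 11.06%; headline unemployment rate ≈ 6.45%.

Labor force = 2,376.31 + 163.82 = 2,540.13 thousand.
Numerator = 163.82 + 46.00 + 76.22 = 286.04 thousand.
Denominator = 2,540.13 + 46.00 = 2,586.13 thousand.
Broad rate = 286.04 / 2,586.13 = 11.06%.
Headline unemployment rate = 163.82 / 2,540.13 = 6.45%.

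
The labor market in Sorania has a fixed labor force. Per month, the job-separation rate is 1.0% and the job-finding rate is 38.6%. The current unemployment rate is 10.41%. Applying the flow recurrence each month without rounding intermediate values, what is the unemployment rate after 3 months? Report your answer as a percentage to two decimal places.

With a fixed labor force, u_{t+1} = u_t + s·(1−u_t) − f·u_t = u_t·(1−s−f) + s.
Here 1−s−f = 0.604 and s = 0.010.
u_1 = 0.104100 × 0.604 + 0.010 = 0.072876.
u_2 = 0.072876 × 0.604 + 0.010 = 0.054017.
u_3 = 0.054017 × 0.604 + 0.010 = 0.042626.

Unemployment rate after three months ≈ 4.26%.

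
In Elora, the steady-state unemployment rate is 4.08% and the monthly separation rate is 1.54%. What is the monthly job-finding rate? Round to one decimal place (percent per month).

Job-finding rate ≈ 36.2% per month.

From u* = s/(s+f): f = s·(1−u)/u.
f = 1.54 × (1 − 0.0408) / 0.0408 = 1.4772 / 0.0408 ≈ 36.2% per month.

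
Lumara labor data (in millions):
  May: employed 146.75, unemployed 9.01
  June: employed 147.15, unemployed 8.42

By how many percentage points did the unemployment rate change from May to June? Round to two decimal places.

The unemployment rate changed by −0.37 percentage points.

May: labor force = 146.75 + 9.01 = 155.76; u = 9.01/155.76 = 5.78%.
June: labor force = 147.15 + 8.42 = 155.57; u = 8.42/155.57 = 5.41%.
Change = 5.41% − 5.78% = −0.37 pp.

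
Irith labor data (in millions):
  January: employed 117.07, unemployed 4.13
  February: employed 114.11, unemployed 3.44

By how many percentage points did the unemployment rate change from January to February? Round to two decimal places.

The unemployment rate changed by −0.48 percentage points.

January: labor force = 117.07 + 4.13 = 121.20; u = 4.13/121.20 = 3.41%.
February: labor force = 114.11 + 3.44 = 117.55; u = 3.44/117.55 = 2.93%.
Change = 2.93% − 3.41% = −0.48 pp.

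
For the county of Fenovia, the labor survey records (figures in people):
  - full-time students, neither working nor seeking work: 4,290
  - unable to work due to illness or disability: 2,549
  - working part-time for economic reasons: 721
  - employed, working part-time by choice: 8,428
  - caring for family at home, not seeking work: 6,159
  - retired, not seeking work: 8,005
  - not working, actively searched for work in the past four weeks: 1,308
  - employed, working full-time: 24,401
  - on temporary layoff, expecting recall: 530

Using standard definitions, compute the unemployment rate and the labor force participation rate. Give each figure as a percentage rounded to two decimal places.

Employed = 721 + 8,428 + 24,401 = 33,550 (anyone who worked, including part-time for economic reasons, counts as employed).
Unemployed = 1,308 + 530 = 1,838 (jobless and actively searching, or on temporary layoff).
Labor force = 33,550 + 1,838 = 35,388.
Not in labor force = 4,290 + 2,549 + 6,159 + 8,005 = 21,003 (those not working and not actively searching are outside the labor force).
Civilian working-age population = 35,388 + 21,003 = 56,391.
Unemployment rate = 1,838 / 35,388 = 5.19%.
Labor force participation rate = 35,388 / 56,391 = 62.75%.

Unemployment rate ≈ 5.19%; labor force participation rate ≈ 62.75%.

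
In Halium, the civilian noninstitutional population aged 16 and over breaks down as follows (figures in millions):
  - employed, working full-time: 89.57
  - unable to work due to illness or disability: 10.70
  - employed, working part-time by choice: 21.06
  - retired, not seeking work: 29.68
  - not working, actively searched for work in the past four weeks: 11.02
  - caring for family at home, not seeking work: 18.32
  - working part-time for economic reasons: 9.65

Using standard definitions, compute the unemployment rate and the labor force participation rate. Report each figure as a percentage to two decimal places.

Unemployment rate ≈ 8.39%; labor force participation rate ≈ 69.11%.

Employed = 89.57 + 21.06 + 9.65 = 120.28 million (anyone who worked, including part-time for economic reasons, counts as employed).
Unemployed = 11.02 million.
Labor force = 120.28 + 11.02 = 131.30 million.
Not in labor force = 10.70 + 29.68 + 18.32 = 58.70 million (those not working and not actively searching are outside the labor force).
Civilian working-age population = 131.30 + 58.70 = 190.00 million.
Unemployment rate = 11.02 / 131.30 = 8.39%.
Labor force participation rate = 131.30 / 190.00 = 69.11%.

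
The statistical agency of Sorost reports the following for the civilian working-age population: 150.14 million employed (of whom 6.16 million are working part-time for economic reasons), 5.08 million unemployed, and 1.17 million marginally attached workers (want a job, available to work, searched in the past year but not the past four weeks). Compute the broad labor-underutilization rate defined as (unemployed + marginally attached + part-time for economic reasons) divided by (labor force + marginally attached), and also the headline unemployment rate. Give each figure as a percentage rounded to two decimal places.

Labor force = 150.14 + 5.08 = 155.22 million.
Numerator = 5.08 + 1.17 + 6.16 = 12.41 million.
Denominator = 155.22 + 1.17 = 156.39 million.
Broad rate = 12.41 / 156.39 = 7.94%.
Headline unemployment rate = 5.08 / 155.22 = 3.27%.

Broad underutilization rate ≈ 7.94%; headline unemployment rate ≈ 3.27%.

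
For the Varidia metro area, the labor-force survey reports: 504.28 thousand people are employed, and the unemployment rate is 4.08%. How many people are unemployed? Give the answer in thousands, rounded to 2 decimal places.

About 21.45 thousand are unemployed.

Let U be the number unemployed. The labor force is E + U, and U/(E+U) = 0.0408.
So U = 0.0408 × 504.28 / (1 − 0.0408) = 20.5746 / 0.9592 ≈ 21.45 thousand.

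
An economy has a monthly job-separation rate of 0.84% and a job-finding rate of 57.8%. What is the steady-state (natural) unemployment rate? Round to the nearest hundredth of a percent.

At steady state the flows balance: s·E = f·U, so U/(E+U) = s/(s+f).
u* = 0.84 / (0.84 + 57.8) = 0.84 / 58.64 = 1.43%.

Steady-state unemployment rate ≈ 1.43%.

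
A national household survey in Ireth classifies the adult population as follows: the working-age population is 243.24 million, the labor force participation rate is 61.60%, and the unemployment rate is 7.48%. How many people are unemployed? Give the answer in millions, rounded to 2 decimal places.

Labor force = 0.6160 × 243.24 = 149.84 million.
Unemployed = 0.0748 × 149.84 ≈ 11.21 million.

About 11.21 million are unemployed.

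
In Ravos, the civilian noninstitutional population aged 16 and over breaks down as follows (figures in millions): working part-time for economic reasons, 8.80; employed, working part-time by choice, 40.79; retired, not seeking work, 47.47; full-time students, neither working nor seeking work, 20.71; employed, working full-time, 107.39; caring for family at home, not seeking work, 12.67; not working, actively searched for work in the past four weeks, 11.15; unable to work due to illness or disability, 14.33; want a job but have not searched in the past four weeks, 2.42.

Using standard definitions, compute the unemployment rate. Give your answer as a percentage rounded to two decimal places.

Employed = 8.80 + 40.79 + 107.39 = 156.98 million (anyone who worked, including part-time for economic reasons, counts as employed).
Unemployed = 11.15 million.
Labor force = 156.98 + 11.15 = 168.13 million.
Unemployment rate = 11.15 / 168.13 = 6.63%.

Unemployment rate ≈ 6.63%.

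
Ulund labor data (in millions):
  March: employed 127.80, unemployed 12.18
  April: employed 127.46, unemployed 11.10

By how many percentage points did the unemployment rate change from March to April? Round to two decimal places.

March: labor force = 127.80 + 12.18 = 139.98; u = 12.18/139.98 = 8.70%.
April: labor force = 127.46 + 11.10 = 138.56; u = 11.10/138.56 = 8.01%.
Change = 8.01% − 8.70% = −0.69 pp.

The unemployment rate changed by −0.69 percentage points.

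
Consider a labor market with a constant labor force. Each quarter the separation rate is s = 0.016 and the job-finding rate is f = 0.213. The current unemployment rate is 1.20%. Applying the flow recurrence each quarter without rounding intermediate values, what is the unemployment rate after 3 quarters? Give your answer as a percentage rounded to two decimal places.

Unemployment rate after three quarters ≈ 4.33%.

With a fixed labor force, u_{t+1} = u_t + s·(1−u_t) − f·u_t = u_t·(1−s−f) + s.
Here 1−s−f = 0.771 and s = 0.016.
u_1 = 0.012000 × 0.771 + 0.016 = 0.025252.
u_2 = 0.025252 × 0.771 + 0.016 = 0.035469.
u_3 = 0.035469 × 0.771 + 0.016 = 0.043347.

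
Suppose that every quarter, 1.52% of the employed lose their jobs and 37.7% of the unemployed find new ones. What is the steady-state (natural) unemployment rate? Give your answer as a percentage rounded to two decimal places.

At steady state the flows balance: s·E = f·U, so U/(E+U) = s/(s+f).
u* = 1.52 / (1.52 + 37.7) = 1.52 / 39.22 = 3.88%.

Steady-state unemployment rate ≈ 3.88%.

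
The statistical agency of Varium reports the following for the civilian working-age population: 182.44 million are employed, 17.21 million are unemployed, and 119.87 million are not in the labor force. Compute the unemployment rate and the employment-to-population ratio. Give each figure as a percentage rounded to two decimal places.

Unemployment rate ≈ 8.62%; employment-population ratio ≈ 57.10%.

Labor force = employed + unemployed = 182.44 + 17.21 = 199.65 million.
Working-age population = 199.65 + 119.87 = 319.52 million.
Unemployment rate = 17.21 / 199.65 = 8.62%.
Employment-population ratio = 182.44 / 319.52 = 57.10%.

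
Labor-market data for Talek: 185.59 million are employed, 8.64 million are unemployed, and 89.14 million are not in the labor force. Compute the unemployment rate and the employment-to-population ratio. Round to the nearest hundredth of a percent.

Labor force = employed + unemployed = 185.59 + 8.64 = 194.23 million.
Working-age population = 194.23 + 89.14 = 283.37 million.
Unemployment rate = 8.64 / 194.23 = 4.45%.
Employment-population ratio = 185.59 / 283.37 = 65.49%.

Unemployment rate ≈ 4.45%; employment-population ratio ≈ 65.49%.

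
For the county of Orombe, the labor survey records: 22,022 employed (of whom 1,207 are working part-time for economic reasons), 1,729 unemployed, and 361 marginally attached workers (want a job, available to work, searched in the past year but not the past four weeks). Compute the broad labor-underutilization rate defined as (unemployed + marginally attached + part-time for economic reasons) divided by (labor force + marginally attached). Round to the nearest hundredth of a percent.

Broad underutilization rate ≈ 13.67%.

Labor force = 22,022 + 1,729 = 23,751.
Numerator = 1,729 + 361 + 1,207 = 3,297.
Denominator = 23,751 + 361 = 24,112.
Broad rate = 3,297 / 24,112 = 13.67%.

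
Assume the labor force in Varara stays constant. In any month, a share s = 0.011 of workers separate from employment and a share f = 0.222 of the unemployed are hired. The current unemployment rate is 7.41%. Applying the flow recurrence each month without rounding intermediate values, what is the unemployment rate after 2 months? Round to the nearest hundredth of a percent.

Unemployment rate after two months ≈ 6.30%.

With a fixed labor force, u_{t+1} = u_t + s·(1−u_t) − f·u_t = u_t·(1−s−f) + s.
Here 1−s−f = 0.767 and s = 0.011.
u_1 = 0.074100 × 0.767 + 0.011 = 0.067835.
u_2 = 0.067835 × 0.767 + 0.011 = 0.063029.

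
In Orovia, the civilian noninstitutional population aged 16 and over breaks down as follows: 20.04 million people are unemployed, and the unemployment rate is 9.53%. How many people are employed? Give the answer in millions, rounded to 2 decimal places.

About 190.24 million are employed.

Labor force = U / u = 20.04 / 0.0953 ≈ 210.28 million.
Employed = labor force − unemployed = 210.28 − 20.04 = 190.24 million.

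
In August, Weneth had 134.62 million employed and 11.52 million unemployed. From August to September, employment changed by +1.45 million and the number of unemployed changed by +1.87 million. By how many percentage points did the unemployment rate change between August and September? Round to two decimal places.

The unemployment rate changed by +1.08 percentage points.

August: labor force = 134.62 + 11.52 = 146.14; u = 11.52/146.14 = 7.88%.
September: labor force = 136.07 + 13.39 = 149.46; u = 13.39/149.46 = 8.96%.
Change = 8.96% − 7.88% = +1.08 pp.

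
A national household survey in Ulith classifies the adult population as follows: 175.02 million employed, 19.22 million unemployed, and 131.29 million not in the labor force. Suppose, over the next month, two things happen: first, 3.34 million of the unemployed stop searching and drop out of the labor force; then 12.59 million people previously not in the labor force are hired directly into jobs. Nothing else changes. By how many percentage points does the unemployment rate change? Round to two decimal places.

Initially, labor force = 175.02 + 19.22 = 194.24 million, so u = 19.22/194.24 = 9.89%.
After the first change, unemployed and labor force both fall by 3.34 → E = 175.02, U = 15.88, labor force = 190.90 million.
After the second change, employed and labor force both rise by 12.59; unemployed unchanged → E = 187.61, U = 15.88, labor force = 203.49 million.
New unemployment rate = 15.88 / 203.49 = 7.80%.
Change = 7.80% − 9.89% = −2.09 percentage points.

The unemployment rate changes by −2.09 percentage points.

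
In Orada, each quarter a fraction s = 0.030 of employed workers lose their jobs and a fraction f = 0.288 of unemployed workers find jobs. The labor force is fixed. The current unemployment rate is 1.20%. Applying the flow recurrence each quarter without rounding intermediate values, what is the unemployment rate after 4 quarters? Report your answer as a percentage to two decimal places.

With a fixed labor force, u_{t+1} = u_t + s·(1−u_t) − f·u_t = u_t·(1−s−f) + s.
Here 1−s−f = 0.682 and s = 0.030.
u_1 = 0.012000 × 0.682 + 0.030 = 0.038184.
u_2 = 0.038184 × 0.682 + 0.030 = 0.056041.
u_3 = 0.056041 × 0.682 + 0.030 = 0.068220.
u_4 = 0.068220 × 0.682 + 0.030 = 0.076526.

Unemployment rate after four quarters ≈ 7.65%.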